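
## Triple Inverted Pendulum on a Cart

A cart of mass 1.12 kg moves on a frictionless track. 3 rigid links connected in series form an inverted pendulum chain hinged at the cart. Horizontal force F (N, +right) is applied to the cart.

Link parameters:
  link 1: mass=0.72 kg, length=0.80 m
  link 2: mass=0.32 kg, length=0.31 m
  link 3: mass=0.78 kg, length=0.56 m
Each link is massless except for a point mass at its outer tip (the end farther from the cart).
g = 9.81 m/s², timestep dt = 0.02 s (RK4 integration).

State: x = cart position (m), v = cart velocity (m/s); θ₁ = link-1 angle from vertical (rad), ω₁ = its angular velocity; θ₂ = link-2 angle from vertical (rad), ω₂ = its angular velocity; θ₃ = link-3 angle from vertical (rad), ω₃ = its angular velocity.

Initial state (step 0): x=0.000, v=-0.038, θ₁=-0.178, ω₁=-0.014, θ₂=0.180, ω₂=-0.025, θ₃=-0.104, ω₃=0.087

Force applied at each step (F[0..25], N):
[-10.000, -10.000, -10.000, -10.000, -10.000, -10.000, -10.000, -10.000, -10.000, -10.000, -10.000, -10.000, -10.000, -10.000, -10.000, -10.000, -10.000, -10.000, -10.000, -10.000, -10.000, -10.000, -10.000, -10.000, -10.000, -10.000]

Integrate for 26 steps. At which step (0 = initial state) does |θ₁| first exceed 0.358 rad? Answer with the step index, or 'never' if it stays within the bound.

apply F[0]=-10.000 → step 1: x=-0.002, v=-0.168, θ₁=-0.178, ω₁=0.005, θ₂=0.187, ω₂=0.766, θ₃=-0.105, ω₃=-0.165
apply F[1]=-10.000 → step 2: x=-0.007, v=-0.300, θ₁=-0.178, ω₁=0.030, θ₂=0.211, ω₂=1.552, θ₃=-0.111, ω₃=-0.413
apply F[2]=-10.000 → step 3: x=-0.014, v=-0.436, θ₁=-0.177, ω₁=0.067, θ₂=0.249, ω₂=2.316, θ₃=-0.121, ω₃=-0.650
apply F[3]=-10.000 → step 4: x=-0.024, v=-0.577, θ₁=-0.175, ω₁=0.124, θ₂=0.303, ω₂=3.036, θ₃=-0.136, ω₃=-0.862
apply F[4]=-10.000 → step 5: x=-0.037, v=-0.722, θ₁=-0.172, ω₁=0.205, θ₂=0.370, ω₂=3.688, θ₃=-0.155, ω₃=-1.032
apply F[5]=-10.000 → step 6: x=-0.053, v=-0.872, θ₁=-0.167, ω₁=0.312, θ₂=0.450, ω₂=4.259, θ₃=-0.177, ω₃=-1.148
apply F[6]=-10.000 → step 7: x=-0.072, v=-1.026, θ₁=-0.159, ω₁=0.445, θ₂=0.540, ω₂=4.752, θ₃=-0.201, ω₃=-1.204
apply F[7]=-10.000 → step 8: x=-0.094, v=-1.184, θ₁=-0.149, ω₁=0.604, θ₂=0.640, ω₂=5.184, θ₃=-0.225, ω₃=-1.198
apply F[8]=-10.000 → step 9: x=-0.119, v=-1.345, θ₁=-0.135, ω₁=0.787, θ₂=0.747, ω₂=5.573, θ₃=-0.248, ω₃=-1.132
apply F[9]=-10.000 → step 10: x=-0.148, v=-1.508, θ₁=-0.117, ω₁=0.995, θ₂=0.862, ω₂=5.940, θ₃=-0.270, ω₃=-1.008
apply F[10]=-10.000 → step 11: x=-0.180, v=-1.676, θ₁=-0.095, ω₁=1.229, θ₂=0.985, ω₂=6.301, θ₃=-0.288, ω₃=-0.825
apply F[11]=-10.000 → step 12: x=-0.215, v=-1.846, θ₁=-0.068, ω₁=1.491, θ₂=1.114, ω₂=6.668, θ₃=-0.303, ω₃=-0.583
apply F[12]=-10.000 → step 13: x=-0.254, v=-2.020, θ₁=-0.035, ω₁=1.786, θ₂=1.252, ω₂=7.049, θ₃=-0.311, ω₃=-0.279
apply F[13]=-10.000 → step 14: x=-0.296, v=-2.197, θ₁=0.004, ω₁=2.115, θ₂=1.397, ω₂=7.448, θ₃=-0.313, ω₃=0.091
apply F[14]=-10.000 → step 15: x=-0.342, v=-2.377, θ₁=0.050, ω₁=2.484, θ₂=1.550, ω₂=7.861, θ₃=-0.307, ω₃=0.524
apply F[15]=-10.000 → step 16: x=-0.391, v=-2.559, θ₁=0.104, ω₁=2.893, θ₂=1.711, ω₂=8.276, θ₃=-0.292, ω₃=1.018
apply F[16]=-10.000 → step 17: x=-0.444, v=-2.740, θ₁=0.166, ω₁=3.341, θ₂=1.881, ω₂=8.665, θ₃=-0.266, ω₃=1.557
apply F[17]=-10.000 → step 18: x=-0.501, v=-2.917, θ₁=0.238, ω₁=3.819, θ₂=2.057, ω₂=8.982, θ₃=-0.229, ω₃=2.114
apply F[18]=-10.000 → step 19: x=-0.561, v=-3.083, θ₁=0.319, ω₁=4.310, θ₂=2.239, ω₂=9.155, θ₃=-0.182, ω₃=2.646
apply F[19]=-10.000 → step 20: x=-0.624, v=-3.232, θ₁=0.410, ω₁=4.784, θ₂=2.422, ω₂=9.099, θ₃=-0.124, ω₃=3.100
apply F[20]=-10.000 → step 21: x=-0.690, v=-3.352, θ₁=0.510, ω₁=5.202, θ₂=2.601, ω₂=8.733, θ₃=-0.059, ω₃=3.426
apply F[21]=-10.000 → step 22: x=-0.758, v=-3.432, θ₁=0.617, ω₁=5.527, θ₂=2.769, ω₂=8.018, θ₃=0.012, ω₃=3.600
apply F[22]=-10.000 → step 23: x=-0.827, v=-3.465, θ₁=0.730, ω₁=5.740, θ₂=2.919, ω₂=6.986, θ₃=0.084, ω₃=3.637
apply F[23]=-10.000 → step 24: x=-0.896, v=-3.452, θ₁=0.846, ω₁=5.848, θ₂=3.047, ω₂=5.722, θ₃=0.157, ω₃=3.579
apply F[24]=-10.000 → step 25: x=-0.964, v=-3.399, θ₁=0.964, ω₁=5.880, θ₂=3.147, ω₂=4.314, θ₃=0.227, ω₃=3.470
apply F[25]=-10.000 → step 26: x=-1.032, v=-3.320, θ₁=1.081, ω₁=5.874, θ₂=3.219, ω₂=2.819, θ₃=0.295, ω₃=3.333
|θ₁| = 0.410 > 0.358 first at step 20.

Answer: 20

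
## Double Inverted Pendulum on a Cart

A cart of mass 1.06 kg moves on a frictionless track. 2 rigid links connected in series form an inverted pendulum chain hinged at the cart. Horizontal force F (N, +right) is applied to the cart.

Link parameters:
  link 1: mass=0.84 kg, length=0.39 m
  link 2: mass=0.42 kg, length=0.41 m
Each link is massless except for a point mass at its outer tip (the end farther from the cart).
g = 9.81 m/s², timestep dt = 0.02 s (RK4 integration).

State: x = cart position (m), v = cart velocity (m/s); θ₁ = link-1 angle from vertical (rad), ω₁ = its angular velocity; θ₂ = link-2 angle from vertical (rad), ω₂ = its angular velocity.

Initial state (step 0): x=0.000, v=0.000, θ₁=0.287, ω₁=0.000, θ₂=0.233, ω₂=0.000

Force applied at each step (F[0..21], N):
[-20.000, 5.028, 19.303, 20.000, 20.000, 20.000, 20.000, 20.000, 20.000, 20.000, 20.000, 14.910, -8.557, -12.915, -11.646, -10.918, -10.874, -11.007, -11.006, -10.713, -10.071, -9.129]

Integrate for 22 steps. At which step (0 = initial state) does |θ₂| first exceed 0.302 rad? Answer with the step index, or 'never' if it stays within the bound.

Answer: never

Derivation:
apply F[0]=-20.000 → step 1: x=-0.004, v=-0.401, θ₁=0.298, ω₁=1.134, θ₂=0.233, ω₂=-0.015
apply F[1]=+5.028 → step 2: x=-0.012, v=-0.373, θ₁=0.322, ω₁=1.237, θ₂=0.232, ω₂=-0.067
apply F[2]=+19.303 → step 3: x=-0.017, v=-0.110, θ₁=0.342, ω₁=0.799, θ₂=0.230, ω₂=-0.164
apply F[3]=+20.000 → step 4: x=-0.016, v=0.157, θ₁=0.354, ω₁=0.369, θ₂=0.225, ω₂=-0.284
apply F[4]=+20.000 → step 5: x=-0.010, v=0.421, θ₁=0.357, ω₁=-0.044, θ₂=0.218, ω₂=-0.417
apply F[5]=+20.000 → step 6: x=0.001, v=0.686, θ₁=0.352, ω₁=-0.457, θ₂=0.209, ω₂=-0.558
apply F[6]=+20.000 → step 7: x=0.017, v=0.955, θ₁=0.339, ω₁=-0.887, θ₂=0.196, ω₂=-0.699
apply F[7]=+20.000 → step 8: x=0.039, v=1.232, θ₁=0.316, ω₁=-1.352, θ₂=0.181, ω₂=-0.832
apply F[8]=+20.000 → step 9: x=0.067, v=1.522, θ₁=0.284, ω₁=-1.872, θ₂=0.163, ω₂=-0.949
apply F[9]=+20.000 → step 10: x=0.100, v=1.828, θ₁=0.241, ω₁=-2.468, θ₂=0.143, ω₂=-1.041
apply F[10]=+20.000 → step 11: x=0.140, v=2.156, θ₁=0.185, ω₁=-3.162, θ₂=0.121, ω₂=-1.101
apply F[11]=+14.910 → step 12: x=0.185, v=2.413, θ₁=0.116, ω₁=-3.729, θ₂=0.099, ω₂=-1.122
apply F[12]=-8.557 → step 13: x=0.232, v=2.243, θ₁=0.046, ω₁=-3.258, θ₂=0.077, ω₂=-1.119
apply F[13]=-12.915 → step 14: x=0.274, v=1.998, θ₁=-0.012, ω₁=-2.627, θ₂=0.055, ω₂=-1.096
apply F[14]=-11.646 → step 15: x=0.312, v=1.785, θ₁=-0.060, ω₁=-2.116, θ₂=0.033, ω₂=-1.050
apply F[15]=-10.918 → step 16: x=0.346, v=1.596, θ₁=-0.098, ω₁=-1.695, θ₂=0.013, ω₂=-0.983
apply F[16]=-10.874 → step 17: x=0.376, v=1.417, θ₁=-0.128, ω₁=-1.324, θ₂=-0.006, ω₂=-0.901
apply F[17]=-11.007 → step 18: x=0.403, v=1.243, θ₁=-0.151, ω₁=-0.984, θ₂=-0.023, ω₂=-0.808
apply F[18]=-11.006 → step 19: x=0.426, v=1.075, θ₁=-0.167, ω₁=-0.674, θ₂=-0.038, ω₂=-0.709
apply F[19]=-10.713 → step 20: x=0.446, v=0.917, θ₁=-0.178, ω₁=-0.396, θ₂=-0.052, ω₂=-0.608
apply F[20]=-10.071 → step 21: x=0.463, v=0.774, θ₁=-0.184, ω₁=-0.158, θ₂=-0.063, ω₂=-0.510
apply F[21]=-9.129 → step 22: x=0.477, v=0.648, θ₁=-0.185, ω₁=0.035, θ₂=-0.072, ω₂=-0.419
max |θ₂| = 0.233 ≤ 0.302 over all 23 states.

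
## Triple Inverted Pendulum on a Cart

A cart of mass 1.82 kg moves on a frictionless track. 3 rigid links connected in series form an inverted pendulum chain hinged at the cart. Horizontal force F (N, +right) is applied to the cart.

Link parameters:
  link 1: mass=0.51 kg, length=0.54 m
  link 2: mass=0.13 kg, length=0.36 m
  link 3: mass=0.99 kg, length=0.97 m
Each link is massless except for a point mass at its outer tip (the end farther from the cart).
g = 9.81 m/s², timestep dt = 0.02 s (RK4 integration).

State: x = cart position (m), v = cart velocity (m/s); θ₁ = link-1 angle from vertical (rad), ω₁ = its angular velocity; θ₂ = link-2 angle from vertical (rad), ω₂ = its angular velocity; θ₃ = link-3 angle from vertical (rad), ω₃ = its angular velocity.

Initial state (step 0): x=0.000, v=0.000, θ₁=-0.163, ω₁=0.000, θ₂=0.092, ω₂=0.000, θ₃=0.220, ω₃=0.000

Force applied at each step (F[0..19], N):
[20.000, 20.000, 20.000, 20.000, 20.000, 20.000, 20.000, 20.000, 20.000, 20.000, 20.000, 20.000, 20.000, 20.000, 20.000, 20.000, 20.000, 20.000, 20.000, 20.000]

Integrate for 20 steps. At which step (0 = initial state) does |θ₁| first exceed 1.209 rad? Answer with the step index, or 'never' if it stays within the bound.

apply F[0]=+20.000 → step 1: x=0.002, v=0.238, θ₁=-0.169, ω₁=-0.616, θ₂=0.092, ω₂=-0.031, θ₃=0.221, ω₃=0.133
apply F[1]=+20.000 → step 2: x=0.010, v=0.476, θ₁=-0.188, ω₁=-1.227, θ₂=0.091, ω₂=-0.053, θ₃=0.225, ω₃=0.256
apply F[2]=+20.000 → step 3: x=0.021, v=0.713, θ₁=-0.218, ω₁=-1.828, θ₂=0.090, ω₂=-0.058, θ₃=0.231, ω₃=0.360
apply F[3]=+20.000 → step 4: x=0.038, v=0.946, θ₁=-0.261, ω₁=-2.408, θ₂=0.089, ω₂=-0.048, θ₃=0.239, ω₃=0.434
apply F[4]=+20.000 → step 5: x=0.059, v=1.173, θ₁=-0.314, ω₁=-2.954, θ₂=0.088, ω₂=-0.032, θ₃=0.249, ω₃=0.470
apply F[5]=+20.000 → step 6: x=0.085, v=1.392, θ₁=-0.378, ω₁=-3.454, θ₂=0.087, ω₂=-0.029, θ₃=0.258, ω₃=0.466
apply F[6]=+20.000 → step 7: x=0.115, v=1.600, θ₁=-0.452, ω₁=-3.899, θ₂=0.086, ω₂=-0.067, θ₃=0.267, ω₃=0.424
apply F[7]=+20.000 → step 8: x=0.149, v=1.796, θ₁=-0.534, ω₁=-4.289, θ₂=0.084, ω₂=-0.172, θ₃=0.275, ω₃=0.349
apply F[8]=+20.000 → step 9: x=0.187, v=1.977, θ₁=-0.623, ω₁=-4.627, θ₂=0.079, ω₂=-0.365, θ₃=0.281, ω₃=0.251
apply F[9]=+20.000 → step 10: x=0.228, v=2.145, θ₁=-0.719, ω₁=-4.922, θ₂=0.069, ω₂=-0.658, θ₃=0.285, ω₃=0.135
apply F[10]=+20.000 → step 11: x=0.272, v=2.299, θ₁=-0.820, ω₁=-5.183, θ₂=0.052, ω₂=-1.052, θ₃=0.286, ω₃=0.006
apply F[11]=+20.000 → step 12: x=0.320, v=2.439, θ₁=-0.926, ω₁=-5.416, θ₂=0.026, ω₂=-1.543, θ₃=0.285, ω₃=-0.137
apply F[12]=+20.000 → step 13: x=0.370, v=2.564, θ₁=-1.036, ω₁=-5.625, θ₂=-0.010, ω₂=-2.118, θ₃=0.281, ω₃=-0.294
apply F[13]=+20.000 → step 14: x=0.422, v=2.676, θ₁=-1.151, ω₁=-5.809, θ₂=-0.059, ω₂=-2.760, θ₃=0.273, ω₃=-0.473
apply F[14]=+20.000 → step 15: x=0.477, v=2.775, θ₁=-1.269, ω₁=-5.969, θ₂=-0.121, ω₂=-3.447, θ₃=0.261, ω₃=-0.680
apply F[15]=+20.000 → step 16: x=0.533, v=2.862, θ₁=-1.389, ω₁=-6.102, θ₂=-0.197, ω₂=-4.153, θ₃=0.245, ω₃=-0.925
apply F[16]=+20.000 → step 17: x=0.591, v=2.938, θ₁=-1.513, ω₁=-6.205, θ₂=-0.287, ω₂=-4.850, θ₃=0.224, ω₃=-1.219
apply F[17]=+20.000 → step 18: x=0.651, v=3.005, θ₁=-1.637, ω₁=-6.276, θ₂=-0.391, ω₂=-5.514, θ₃=0.196, ω₃=-1.571
apply F[18]=+20.000 → step 19: x=0.711, v=3.067, θ₁=-1.763, ω₁=-6.312, θ₂=-0.507, ω₂=-6.123, θ₃=0.161, ω₃=-1.989
apply F[19]=+20.000 → step 20: x=0.773, v=3.126, θ₁=-1.890, ω₁=-6.309, θ₂=-0.635, ω₂=-6.656, θ₃=0.116, ω₃=-2.478
|θ₁| = 1.269 > 1.209 first at step 15.

Answer: 15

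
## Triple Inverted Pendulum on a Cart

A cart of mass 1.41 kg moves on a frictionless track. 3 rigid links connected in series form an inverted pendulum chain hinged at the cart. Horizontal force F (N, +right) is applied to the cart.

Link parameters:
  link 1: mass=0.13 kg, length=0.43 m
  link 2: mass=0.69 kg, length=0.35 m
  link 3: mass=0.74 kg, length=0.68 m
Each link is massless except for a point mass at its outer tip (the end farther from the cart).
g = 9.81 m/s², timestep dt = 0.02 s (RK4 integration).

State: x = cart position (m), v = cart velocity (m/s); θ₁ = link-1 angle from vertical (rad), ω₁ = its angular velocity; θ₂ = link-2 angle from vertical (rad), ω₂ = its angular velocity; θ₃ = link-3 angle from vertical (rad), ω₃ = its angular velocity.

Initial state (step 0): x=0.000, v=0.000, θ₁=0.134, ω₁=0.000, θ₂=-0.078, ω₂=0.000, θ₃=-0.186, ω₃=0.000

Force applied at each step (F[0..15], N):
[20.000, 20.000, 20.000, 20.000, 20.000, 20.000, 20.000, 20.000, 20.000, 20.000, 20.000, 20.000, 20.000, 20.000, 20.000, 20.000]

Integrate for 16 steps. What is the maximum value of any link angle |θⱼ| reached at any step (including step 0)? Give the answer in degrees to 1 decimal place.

apply F[0]=+20.000 → step 1: x=0.003, v=0.261, θ₁=0.137, ω₁=0.259, θ₂=-0.089, ω₂=-1.055, θ₃=-0.186, ω₃=-0.046
apply F[1]=+20.000 → step 2: x=0.010, v=0.525, θ₁=0.144, ω₁=0.482, θ₂=-0.120, ω₂=-2.093, θ₃=-0.188, ω₃=-0.079
apply F[2]=+20.000 → step 3: x=0.024, v=0.792, θ₁=0.155, ω₁=0.602, θ₂=-0.172, ω₂=-3.057, θ₃=-0.189, ω₃=-0.092
apply F[3]=+20.000 → step 4: x=0.042, v=1.064, θ₁=0.167, ω₁=0.558, θ₂=-0.241, ω₂=-3.880, θ₃=-0.191, ω₃=-0.090
apply F[4]=+20.000 → step 5: x=0.066, v=1.340, θ₁=0.176, ω₁=0.326, θ₂=-0.326, ω₂=-4.541, θ₃=-0.193, ω₃=-0.082
apply F[5]=+20.000 → step 6: x=0.096, v=1.618, θ₁=0.179, ω₁=-0.084, θ₂=-0.422, ω₂=-5.063, θ₃=-0.195, ω₃=-0.076
apply F[6]=+20.000 → step 7: x=0.131, v=1.897, θ₁=0.172, ω₁=-0.653, θ₂=-0.528, ω₂=-5.471, θ₃=-0.196, ω₃=-0.077
apply F[7]=+20.000 → step 8: x=0.172, v=2.179, θ₁=0.152, ω₁=-1.372, θ₂=-0.640, ω₂=-5.776, θ₃=-0.198, ω₃=-0.087
apply F[8]=+20.000 → step 9: x=0.218, v=2.461, θ₁=0.116, ω₁=-2.233, θ₂=-0.758, ω₂=-5.966, θ₃=-0.200, ω₃=-0.108
apply F[9]=+20.000 → step 10: x=0.270, v=2.745, θ₁=0.062, ω₁=-3.230, θ₂=-0.878, ω₂=-6.002, θ₃=-0.202, ω₃=-0.141
apply F[10]=+20.000 → step 11: x=0.328, v=3.028, θ₁=-0.014, ω₁=-4.352, θ₂=-0.997, ω₂=-5.821, θ₃=-0.205, ω₃=-0.188
apply F[11]=+20.000 → step 12: x=0.391, v=3.311, θ₁=-0.113, ω₁=-5.586, θ₂=-1.109, ω₂=-5.330, θ₃=-0.210, ω₃=-0.246
apply F[12]=+20.000 → step 13: x=0.460, v=3.588, θ₁=-0.238, ω₁=-6.928, θ₂=-1.207, ω₂=-4.404, θ₃=-0.215, ω₃=-0.319
apply F[13]=+20.000 → step 14: x=0.535, v=3.853, θ₁=-0.391, ω₁=-8.434, θ₂=-1.281, ω₂=-2.861, θ₃=-0.223, ω₃=-0.418
apply F[14]=+20.000 → step 15: x=0.614, v=4.086, θ₁=-0.578, ω₁=-10.328, θ₂=-1.315, ω₂=-0.338, θ₃=-0.233, ω₃=-0.593
apply F[15]=+20.000 → step 16: x=0.698, v=4.204, θ₁=-0.812, ω₁=-13.379, θ₂=-1.281, ω₂=4.276, θ₃=-0.248, ω₃=-1.074
Max |angle| over trajectory = 1.315 rad = 75.3°.

Answer: 75.3°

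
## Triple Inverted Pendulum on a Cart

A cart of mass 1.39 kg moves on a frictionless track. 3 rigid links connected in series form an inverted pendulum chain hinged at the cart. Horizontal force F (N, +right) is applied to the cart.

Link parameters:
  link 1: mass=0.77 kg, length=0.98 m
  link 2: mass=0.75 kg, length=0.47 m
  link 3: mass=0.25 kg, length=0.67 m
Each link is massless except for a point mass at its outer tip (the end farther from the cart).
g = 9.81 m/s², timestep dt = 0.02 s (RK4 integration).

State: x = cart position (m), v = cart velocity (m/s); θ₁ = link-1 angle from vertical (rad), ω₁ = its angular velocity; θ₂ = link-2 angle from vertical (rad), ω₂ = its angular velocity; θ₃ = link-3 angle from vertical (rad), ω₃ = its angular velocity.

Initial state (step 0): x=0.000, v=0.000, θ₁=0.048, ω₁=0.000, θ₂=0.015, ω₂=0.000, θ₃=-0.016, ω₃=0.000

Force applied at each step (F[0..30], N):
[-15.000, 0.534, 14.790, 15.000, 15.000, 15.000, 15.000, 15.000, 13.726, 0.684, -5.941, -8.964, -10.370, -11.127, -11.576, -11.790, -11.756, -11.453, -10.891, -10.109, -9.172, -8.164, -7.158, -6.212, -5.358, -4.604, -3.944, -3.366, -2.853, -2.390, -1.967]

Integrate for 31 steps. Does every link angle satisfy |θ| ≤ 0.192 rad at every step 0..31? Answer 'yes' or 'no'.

Answer: yes

Derivation:
apply F[0]=-15.000 → step 1: x=-0.002, v=-0.227, θ₁=0.050, ω₁=0.250, θ₂=0.015, ω₂=-0.027, θ₃=-0.016, ω₃=-0.011
apply F[1]=+0.534 → step 2: x=-0.007, v=-0.233, θ₁=0.056, ω₁=0.276, θ₂=0.014, ω₂=-0.059, θ₃=-0.016, ω₃=-0.023
apply F[2]=+14.790 → step 3: x=-0.010, v=-0.035, θ₁=0.059, ω₁=0.098, θ₂=0.012, ω₂=-0.100, θ₃=-0.017, ω₃=-0.035
apply F[3]=+15.000 → step 4: x=-0.008, v=0.165, θ₁=0.060, ω₁=-0.080, θ₂=0.010, ω₂=-0.145, θ₃=-0.018, ω₃=-0.047
apply F[4]=+15.000 → step 5: x=-0.003, v=0.366, θ₁=0.056, ω₁=-0.259, θ₂=0.007, ω₂=-0.191, θ₃=-0.019, ω₃=-0.058
apply F[5]=+15.000 → step 6: x=0.006, v=0.568, θ₁=0.049, ω₁=-0.442, θ₂=0.002, ω₂=-0.236, θ₃=-0.020, ω₃=-0.068
apply F[6]=+15.000 → step 7: x=0.020, v=0.772, θ₁=0.039, ω₁=-0.630, θ₂=-0.003, ω₂=-0.276, θ₃=-0.022, ω₃=-0.076
apply F[7]=+15.000 → step 8: x=0.037, v=0.980, θ₁=0.024, ω₁=-0.826, θ₂=-0.009, ω₂=-0.309, θ₃=-0.023, ω₃=-0.082
apply F[8]=+13.726 → step 9: x=0.059, v=1.174, θ₁=0.006, ω₁=-1.014, θ₂=-0.015, ω₂=-0.332, θ₃=-0.025, ω₃=-0.087
apply F[9]=+0.684 → step 10: x=0.082, v=1.185, θ₁=-0.015, ω₁=-1.023, θ₂=-0.022, ω₂=-0.343, θ₃=-0.027, ω₃=-0.089
apply F[10]=-5.941 → step 11: x=0.105, v=1.105, θ₁=-0.034, ω₁=-0.946, θ₂=-0.029, ω₂=-0.343, θ₃=-0.028, ω₃=-0.090
apply F[11]=-8.964 → step 12: x=0.126, v=0.987, θ₁=-0.052, ω₁=-0.837, θ₂=-0.036, ω₂=-0.333, θ₃=-0.030, ω₃=-0.089
apply F[12]=-10.370 → step 13: x=0.145, v=0.852, θ₁=-0.068, ω₁=-0.717, θ₂=-0.042, ω₂=-0.314, θ₃=-0.032, ω₃=-0.086
apply F[13]=-11.127 → step 14: x=0.160, v=0.711, θ₁=-0.081, ω₁=-0.596, θ₂=-0.048, ω₂=-0.288, θ₃=-0.034, ω₃=-0.081
apply F[14]=-11.576 → step 15: x=0.173, v=0.566, θ₁=-0.092, ω₁=-0.476, θ₂=-0.054, ω₂=-0.255, θ₃=-0.035, ω₃=-0.074
apply F[15]=-11.790 → step 16: x=0.183, v=0.422, θ₁=-0.100, ω₁=-0.359, θ₂=-0.058, ω₂=-0.218, θ₃=-0.037, ω₃=-0.066
apply F[16]=-11.756 → step 17: x=0.190, v=0.280, θ₁=-0.106, ω₁=-0.247, θ₂=-0.062, ω₂=-0.178, θ₃=-0.038, ω₃=-0.057
apply F[17]=-11.453 → step 18: x=0.194, v=0.143, θ₁=-0.110, ω₁=-0.143, θ₂=-0.065, ω₂=-0.137, θ₃=-0.039, ω₃=-0.046
apply F[18]=-10.891 → step 19: x=0.196, v=0.016, θ₁=-0.112, ω₁=-0.048, θ₂=-0.068, ω₂=-0.096, θ₃=-0.040, ω₃=-0.035
apply F[19]=-10.109 → step 20: x=0.195, v=-0.100, θ₁=-0.112, ω₁=0.035, θ₂=-0.069, ω₂=-0.056, θ₃=-0.040, ω₃=-0.023
apply F[20]=-9.172 → step 21: x=0.192, v=-0.203, θ₁=-0.110, ω₁=0.106, θ₂=-0.070, ω₂=-0.019, θ₃=-0.041, ω₃=-0.011
apply F[21]=-8.164 → step 22: x=0.187, v=-0.292, θ₁=-0.108, ω₁=0.164, θ₂=-0.070, ω₂=0.016, θ₃=-0.041, ω₃=0.001
apply F[22]=-7.158 → step 23: x=0.180, v=-0.368, θ₁=-0.104, ω₁=0.210, θ₂=-0.069, ω₂=0.048, θ₃=-0.041, ω₃=0.013
apply F[23]=-6.212 → step 24: x=0.172, v=-0.431, θ₁=-0.099, ω₁=0.246, θ₂=-0.068, ω₂=0.076, θ₃=-0.040, ω₃=0.024
apply F[24]=-5.358 → step 25: x=0.163, v=-0.484, θ₁=-0.094, ω₁=0.272, θ₂=-0.066, ω₂=0.101, θ₃=-0.040, ω₃=0.035
apply F[25]=-4.604 → step 26: x=0.153, v=-0.527, θ₁=-0.089, ω₁=0.291, θ₂=-0.064, ω₂=0.122, θ₃=-0.039, ω₃=0.045
apply F[26]=-3.944 → step 27: x=0.142, v=-0.562, θ₁=-0.083, ω₁=0.303, θ₂=-0.062, ω₂=0.141, θ₃=-0.038, ω₃=0.055
apply F[27]=-3.366 → step 28: x=0.131, v=-0.591, θ₁=-0.077, ω₁=0.311, θ₂=-0.059, ω₂=0.156, θ₃=-0.037, ω₃=0.064
apply F[28]=-2.853 → step 29: x=0.119, v=-0.614, θ₁=-0.070, ω₁=0.316, θ₂=-0.055, ω₂=0.169, θ₃=-0.035, ω₃=0.072
apply F[29]=-2.390 → step 30: x=0.106, v=-0.631, θ₁=-0.064, ω₁=0.317, θ₂=-0.052, ω₂=0.180, θ₃=-0.034, ω₃=0.079
apply F[30]=-1.967 → step 31: x=0.093, v=-0.645, θ₁=-0.058, ω₁=0.315, θ₂=-0.048, ω₂=0.188, θ₃=-0.032, ω₃=0.086
Max |angle| over trajectory = 0.112 rad; bound = 0.192 → within bound.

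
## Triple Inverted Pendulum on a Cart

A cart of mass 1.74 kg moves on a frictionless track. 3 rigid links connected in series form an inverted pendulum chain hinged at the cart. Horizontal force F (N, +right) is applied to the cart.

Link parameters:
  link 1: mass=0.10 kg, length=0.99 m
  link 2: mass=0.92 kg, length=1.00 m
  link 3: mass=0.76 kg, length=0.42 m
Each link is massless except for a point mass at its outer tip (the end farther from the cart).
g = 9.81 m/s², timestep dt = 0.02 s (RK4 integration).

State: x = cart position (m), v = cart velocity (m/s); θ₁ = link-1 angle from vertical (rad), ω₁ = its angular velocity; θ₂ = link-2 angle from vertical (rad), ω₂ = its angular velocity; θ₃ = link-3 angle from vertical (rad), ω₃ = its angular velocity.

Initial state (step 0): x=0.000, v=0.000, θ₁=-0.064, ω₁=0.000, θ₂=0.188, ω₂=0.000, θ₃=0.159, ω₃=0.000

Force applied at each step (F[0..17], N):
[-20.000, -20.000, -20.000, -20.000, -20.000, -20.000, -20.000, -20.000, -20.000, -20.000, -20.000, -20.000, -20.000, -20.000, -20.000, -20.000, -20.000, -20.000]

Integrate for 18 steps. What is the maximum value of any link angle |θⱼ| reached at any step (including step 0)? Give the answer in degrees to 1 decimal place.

apply F[0]=-20.000 → step 1: x=-0.002, v=-0.223, θ₁=-0.066, ω₁=-0.205, θ₂=0.193, ω₂=0.455, θ₃=0.159, ω₃=-0.013
apply F[1]=-20.000 → step 2: x=-0.009, v=-0.447, θ₁=-0.072, ω₁=-0.390, θ₂=0.206, ω₂=0.892, θ₃=0.158, ω₃=-0.028
apply F[2]=-20.000 → step 3: x=-0.020, v=-0.670, θ₁=-0.081, ω₁=-0.537, θ₂=0.228, ω₂=1.294, θ₃=0.158, ω₃=-0.047
apply F[3]=-20.000 → step 4: x=-0.036, v=-0.895, θ₁=-0.093, ω₁=-0.633, θ₂=0.258, ω₂=1.650, θ₃=0.157, ω₃=-0.067
apply F[4]=-20.000 → step 5: x=-0.056, v=-1.120, θ₁=-0.106, ω₁=-0.672, θ₂=0.294, ω₂=1.957, θ₃=0.155, ω₃=-0.087
apply F[5]=-20.000 → step 6: x=-0.081, v=-1.346, θ₁=-0.120, ω₁=-0.657, θ₂=0.336, ω₂=2.219, θ₃=0.153, ω₃=-0.106
apply F[6]=-20.000 → step 7: x=-0.110, v=-1.572, θ₁=-0.132, ω₁=-0.592, θ₂=0.382, ω₂=2.443, θ₃=0.151, ω₃=-0.121
apply F[7]=-20.000 → step 8: x=-0.143, v=-1.799, θ₁=-0.143, ω₁=-0.485, θ₂=0.433, ω₂=2.637, θ₃=0.148, ω₃=-0.133
apply F[8]=-20.000 → step 9: x=-0.182, v=-2.027, θ₁=-0.151, ω₁=-0.339, θ₂=0.488, ω₂=2.809, θ₃=0.146, ω₃=-0.140
apply F[9]=-20.000 → step 10: x=-0.225, v=-2.254, θ₁=-0.156, ω₁=-0.159, θ₂=0.545, ω₂=2.963, θ₃=0.143, ω₃=-0.142
apply F[10]=-20.000 → step 11: x=-0.272, v=-2.482, θ₁=-0.158, ω₁=0.056, θ₂=0.606, ω₂=3.103, θ₃=0.140, ω₃=-0.140
apply F[11]=-20.000 → step 12: x=-0.324, v=-2.711, θ₁=-0.154, ω₁=0.303, θ₂=0.669, ω₂=3.230, θ₃=0.137, ω₃=-0.131
apply F[12]=-20.000 → step 13: x=-0.380, v=-2.939, θ₁=-0.145, ω₁=0.583, θ₂=0.735, ω₂=3.343, θ₃=0.135, ω₃=-0.116
apply F[13]=-20.000 → step 14: x=-0.441, v=-3.168, θ₁=-0.130, ω₁=0.896, θ₂=0.803, ω₂=3.441, θ₃=0.133, ω₃=-0.094
apply F[14]=-20.000 → step 15: x=-0.507, v=-3.397, θ₁=-0.109, ω₁=1.243, θ₂=0.873, ω₂=3.520, θ₃=0.131, ω₃=-0.066
apply F[15]=-20.000 → step 16: x=-0.577, v=-3.627, θ₁=-0.081, ω₁=1.623, θ₂=0.944, ω₂=3.575, θ₃=0.130, ω₃=-0.030
apply F[16]=-20.000 → step 17: x=-0.652, v=-3.856, θ₁=-0.044, ω₁=2.036, θ₂=1.015, ω₂=3.597, θ₃=0.130, ω₃=0.013
apply F[17]=-20.000 → step 18: x=-0.732, v=-4.086, θ₁=0.001, ω₁=2.480, θ₂=1.087, ω₂=3.577, θ₃=0.131, ω₃=0.063
Max |angle| over trajectory = 1.087 rad = 62.3°.

Answer: 62.3°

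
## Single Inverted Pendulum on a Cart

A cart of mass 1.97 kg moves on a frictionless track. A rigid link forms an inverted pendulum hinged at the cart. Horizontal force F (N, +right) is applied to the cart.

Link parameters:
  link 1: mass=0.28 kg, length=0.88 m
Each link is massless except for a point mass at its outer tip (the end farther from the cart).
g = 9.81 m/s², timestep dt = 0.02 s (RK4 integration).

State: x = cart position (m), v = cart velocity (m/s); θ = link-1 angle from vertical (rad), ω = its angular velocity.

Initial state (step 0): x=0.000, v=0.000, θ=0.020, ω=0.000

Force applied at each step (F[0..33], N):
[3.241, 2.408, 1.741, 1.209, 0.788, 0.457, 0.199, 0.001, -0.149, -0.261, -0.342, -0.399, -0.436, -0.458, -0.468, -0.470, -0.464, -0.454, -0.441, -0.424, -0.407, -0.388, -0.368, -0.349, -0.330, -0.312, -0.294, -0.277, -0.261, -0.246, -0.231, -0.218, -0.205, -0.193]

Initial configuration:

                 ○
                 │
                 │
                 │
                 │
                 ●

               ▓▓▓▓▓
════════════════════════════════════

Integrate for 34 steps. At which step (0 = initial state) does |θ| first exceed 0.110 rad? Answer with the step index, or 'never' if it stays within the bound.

apply F[0]=+3.241 → step 1: x=0.000, v=0.032, θ=0.020, ω=-0.032
apply F[1]=+2.408 → step 2: x=0.001, v=0.056, θ=0.019, ω=-0.055
apply F[2]=+1.741 → step 3: x=0.003, v=0.073, θ=0.018, ω=-0.071
apply F[3]=+1.209 → step 4: x=0.004, v=0.085, θ=0.016, ω=-0.080
apply F[4]=+0.788 → step 5: x=0.006, v=0.093, θ=0.014, ω=-0.086
apply F[5]=+0.457 → step 6: x=0.008, v=0.097, θ=0.013, ω=-0.087
apply F[6]=+0.199 → step 7: x=0.010, v=0.099, θ=0.011, ω=-0.087
apply F[7]=+0.001 → step 8: x=0.012, v=0.098, θ=0.009, ω=-0.084
apply F[8]=-0.149 → step 9: x=0.014, v=0.097, θ=0.008, ω=-0.080
apply F[9]=-0.261 → step 10: x=0.016, v=0.094, θ=0.006, ω=-0.075
apply F[10]=-0.342 → step 11: x=0.017, v=0.090, θ=0.005, ω=-0.070
apply F[11]=-0.399 → step 12: x=0.019, v=0.086, θ=0.003, ω=-0.065
apply F[12]=-0.436 → step 13: x=0.021, v=0.082, θ=0.002, ω=-0.059
apply F[13]=-0.458 → step 14: x=0.022, v=0.077, θ=0.001, ω=-0.053
apply F[14]=-0.468 → step 15: x=0.024, v=0.072, θ=-0.000, ω=-0.048
apply F[15]=-0.470 → step 16: x=0.025, v=0.067, θ=-0.001, ω=-0.043
apply F[16]=-0.464 → step 17: x=0.027, v=0.063, θ=-0.002, ω=-0.038
apply F[17]=-0.454 → step 18: x=0.028, v=0.058, θ=-0.003, ω=-0.033
apply F[18]=-0.441 → step 19: x=0.029, v=0.054, θ=-0.003, ω=-0.029
apply F[19]=-0.424 → step 20: x=0.030, v=0.050, θ=-0.004, ω=-0.025
apply F[20]=-0.407 → step 21: x=0.031, v=0.046, θ=-0.004, ω=-0.021
apply F[21]=-0.388 → step 22: x=0.032, v=0.042, θ=-0.005, ω=-0.017
apply F[22]=-0.368 → step 23: x=0.033, v=0.038, θ=-0.005, ω=-0.014
apply F[23]=-0.349 → step 24: x=0.033, v=0.035, θ=-0.005, ω=-0.012
apply F[24]=-0.330 → step 25: x=0.034, v=0.032, θ=-0.005, ω=-0.009
apply F[25]=-0.312 → step 26: x=0.035, v=0.029, θ=-0.006, ω=-0.007
apply F[26]=-0.294 → step 27: x=0.035, v=0.026, θ=-0.006, ω=-0.005
apply F[27]=-0.277 → step 28: x=0.036, v=0.023, θ=-0.006, ω=-0.003
apply F[28]=-0.261 → step 29: x=0.036, v=0.021, θ=-0.006, ω=-0.002
apply F[29]=-0.246 → step 30: x=0.036, v=0.018, θ=-0.006, ω=-0.000
apply F[30]=-0.231 → step 31: x=0.037, v=0.016, θ=-0.006, ω=0.001
apply F[31]=-0.218 → step 32: x=0.037, v=0.014, θ=-0.006, ω=0.002
apply F[32]=-0.205 → step 33: x=0.037, v=0.012, θ=-0.006, ω=0.003
apply F[33]=-0.193 → step 34: x=0.038, v=0.010, θ=-0.006, ω=0.004
max |θ| = 0.020 ≤ 0.110 over all 35 states.

Answer: never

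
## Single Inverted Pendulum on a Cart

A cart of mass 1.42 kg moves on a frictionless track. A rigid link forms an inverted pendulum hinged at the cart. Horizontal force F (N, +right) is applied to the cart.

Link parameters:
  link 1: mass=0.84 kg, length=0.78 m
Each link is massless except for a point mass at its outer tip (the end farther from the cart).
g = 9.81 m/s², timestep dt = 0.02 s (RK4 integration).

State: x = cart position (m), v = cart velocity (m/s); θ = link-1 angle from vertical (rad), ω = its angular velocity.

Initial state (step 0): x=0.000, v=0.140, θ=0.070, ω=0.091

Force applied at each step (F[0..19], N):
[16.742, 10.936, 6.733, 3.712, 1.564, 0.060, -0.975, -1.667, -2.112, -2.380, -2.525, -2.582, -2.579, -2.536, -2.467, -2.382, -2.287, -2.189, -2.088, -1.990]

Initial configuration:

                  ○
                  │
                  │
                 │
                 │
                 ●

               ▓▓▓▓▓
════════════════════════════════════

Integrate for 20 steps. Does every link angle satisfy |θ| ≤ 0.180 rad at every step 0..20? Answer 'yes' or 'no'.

apply F[0]=+16.742 → step 1: x=0.005, v=0.367, θ=0.069, ω=-0.182
apply F[1]=+10.936 → step 2: x=0.014, v=0.513, θ=0.064, ω=-0.352
apply F[2]=+6.733 → step 3: x=0.025, v=0.601, θ=0.056, ω=-0.449
apply F[3]=+3.712 → step 4: x=0.037, v=0.647, θ=0.046, ω=-0.496
apply F[4]=+1.564 → step 5: x=0.051, v=0.665, θ=0.036, ω=-0.507
apply F[5]=+0.060 → step 6: x=0.064, v=0.662, θ=0.026, ω=-0.496
apply F[6]=-0.975 → step 7: x=0.077, v=0.646, θ=0.017, ω=-0.470
apply F[7]=-1.667 → step 8: x=0.090, v=0.621, θ=0.008, ω=-0.435
apply F[8]=-2.112 → step 9: x=0.102, v=0.591, θ=-0.001, ω=-0.396
apply F[9]=-2.380 → step 10: x=0.113, v=0.558, θ=-0.008, ω=-0.354
apply F[10]=-2.525 → step 11: x=0.124, v=0.523, θ=-0.015, ω=-0.313
apply F[11]=-2.582 → step 12: x=0.134, v=0.489, θ=-0.021, ω=-0.274
apply F[12]=-2.579 → step 13: x=0.144, v=0.456, θ=-0.026, ω=-0.237
apply F[13]=-2.536 → step 14: x=0.152, v=0.423, θ=-0.030, ω=-0.202
apply F[14]=-2.467 → step 15: x=0.161, v=0.392, θ=-0.034, ω=-0.171
apply F[15]=-2.382 → step 16: x=0.168, v=0.363, θ=-0.037, ω=-0.142
apply F[16]=-2.287 → step 17: x=0.175, v=0.335, θ=-0.040, ω=-0.116
apply F[17]=-2.189 → step 18: x=0.181, v=0.309, θ=-0.042, ω=-0.093
apply F[18]=-2.088 → step 19: x=0.187, v=0.284, θ=-0.043, ω=-0.072
apply F[19]=-1.990 → step 20: x=0.193, v=0.262, θ=-0.045, ω=-0.054
Max |angle| over trajectory = 0.070 rad; bound = 0.180 → within bound.

Answer: yes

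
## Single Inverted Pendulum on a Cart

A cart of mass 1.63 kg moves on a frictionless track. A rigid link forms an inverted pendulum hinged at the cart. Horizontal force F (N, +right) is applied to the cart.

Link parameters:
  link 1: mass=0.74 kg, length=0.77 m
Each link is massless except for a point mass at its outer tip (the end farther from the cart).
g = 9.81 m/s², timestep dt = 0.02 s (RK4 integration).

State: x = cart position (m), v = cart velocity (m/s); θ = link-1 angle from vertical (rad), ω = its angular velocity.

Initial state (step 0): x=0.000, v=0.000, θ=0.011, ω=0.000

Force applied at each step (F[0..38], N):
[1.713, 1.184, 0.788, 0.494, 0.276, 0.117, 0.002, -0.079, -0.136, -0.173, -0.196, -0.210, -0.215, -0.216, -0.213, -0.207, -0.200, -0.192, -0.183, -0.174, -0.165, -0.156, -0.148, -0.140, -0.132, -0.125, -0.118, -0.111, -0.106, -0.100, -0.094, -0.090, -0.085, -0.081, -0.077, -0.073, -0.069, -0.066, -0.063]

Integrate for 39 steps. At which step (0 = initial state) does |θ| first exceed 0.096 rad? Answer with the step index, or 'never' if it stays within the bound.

Answer: never

Derivation:
apply F[0]=+1.713 → step 1: x=0.000, v=0.020, θ=0.011, ω=-0.023
apply F[1]=+1.184 → step 2: x=0.001, v=0.034, θ=0.010, ω=-0.038
apply F[2]=+0.788 → step 3: x=0.001, v=0.042, θ=0.009, ω=-0.047
apply F[3]=+0.494 → step 4: x=0.002, v=0.048, θ=0.008, ω=-0.052
apply F[4]=+0.276 → step 5: x=0.003, v=0.050, θ=0.007, ω=-0.053
apply F[5]=+0.117 → step 6: x=0.004, v=0.051, θ=0.006, ω=-0.053
apply F[6]=+0.002 → step 7: x=0.005, v=0.051, θ=0.005, ω=-0.051
apply F[7]=-0.079 → step 8: x=0.006, v=0.049, θ=0.004, ω=-0.048
apply F[8]=-0.136 → step 9: x=0.007, v=0.047, θ=0.003, ω=-0.044
apply F[9]=-0.173 → step 10: x=0.008, v=0.045, θ=0.002, ω=-0.040
apply F[10]=-0.196 → step 11: x=0.009, v=0.042, θ=0.002, ω=-0.036
apply F[11]=-0.210 → step 12: x=0.010, v=0.040, θ=0.001, ω=-0.033
apply F[12]=-0.215 → step 13: x=0.011, v=0.037, θ=0.000, ω=-0.029
apply F[13]=-0.216 → step 14: x=0.011, v=0.034, θ=-0.000, ω=-0.025
apply F[14]=-0.213 → step 15: x=0.012, v=0.032, θ=-0.001, ω=-0.022
apply F[15]=-0.207 → step 16: x=0.013, v=0.029, θ=-0.001, ω=-0.019
apply F[16]=-0.200 → step 17: x=0.013, v=0.027, θ=-0.001, ω=-0.016
apply F[17]=-0.192 → step 18: x=0.014, v=0.025, θ=-0.002, ω=-0.014
apply F[18]=-0.183 → step 19: x=0.014, v=0.023, θ=-0.002, ω=-0.012
apply F[19]=-0.174 → step 20: x=0.015, v=0.021, θ=-0.002, ω=-0.010
apply F[20]=-0.165 → step 21: x=0.015, v=0.019, θ=-0.002, ω=-0.008
apply F[21]=-0.156 → step 22: x=0.016, v=0.017, θ=-0.003, ω=-0.006
apply F[22]=-0.148 → step 23: x=0.016, v=0.016, θ=-0.003, ω=-0.005
apply F[23]=-0.140 → step 24: x=0.016, v=0.014, θ=-0.003, ω=-0.004
apply F[24]=-0.132 → step 25: x=0.016, v=0.013, θ=-0.003, ω=-0.003
apply F[25]=-0.125 → step 26: x=0.017, v=0.012, θ=-0.003, ω=-0.002
apply F[26]=-0.118 → step 27: x=0.017, v=0.010, θ=-0.003, ω=-0.001
apply F[27]=-0.111 → step 28: x=0.017, v=0.009, θ=-0.003, ω=-0.000
apply F[28]=-0.106 → step 29: x=0.017, v=0.008, θ=-0.003, ω=0.000
apply F[29]=-0.100 → step 30: x=0.017, v=0.007, θ=-0.003, ω=0.001
apply F[30]=-0.094 → step 31: x=0.018, v=0.006, θ=-0.003, ω=0.001
apply F[31]=-0.090 → step 32: x=0.018, v=0.005, θ=-0.003, ω=0.002
apply F[32]=-0.085 → step 33: x=0.018, v=0.005, θ=-0.003, ω=0.002
apply F[33]=-0.081 → step 34: x=0.018, v=0.004, θ=-0.003, ω=0.002
apply F[34]=-0.077 → step 35: x=0.018, v=0.003, θ=-0.003, ω=0.003
apply F[35]=-0.073 → step 36: x=0.018, v=0.003, θ=-0.003, ω=0.003
apply F[36]=-0.069 → step 37: x=0.018, v=0.002, θ=-0.003, ω=0.003
apply F[37]=-0.066 → step 38: x=0.018, v=0.001, θ=-0.002, ω=0.003
apply F[38]=-0.063 → step 39: x=0.018, v=0.001, θ=-0.002, ω=0.003
max |θ| = 0.011 ≤ 0.096 over all 40 states.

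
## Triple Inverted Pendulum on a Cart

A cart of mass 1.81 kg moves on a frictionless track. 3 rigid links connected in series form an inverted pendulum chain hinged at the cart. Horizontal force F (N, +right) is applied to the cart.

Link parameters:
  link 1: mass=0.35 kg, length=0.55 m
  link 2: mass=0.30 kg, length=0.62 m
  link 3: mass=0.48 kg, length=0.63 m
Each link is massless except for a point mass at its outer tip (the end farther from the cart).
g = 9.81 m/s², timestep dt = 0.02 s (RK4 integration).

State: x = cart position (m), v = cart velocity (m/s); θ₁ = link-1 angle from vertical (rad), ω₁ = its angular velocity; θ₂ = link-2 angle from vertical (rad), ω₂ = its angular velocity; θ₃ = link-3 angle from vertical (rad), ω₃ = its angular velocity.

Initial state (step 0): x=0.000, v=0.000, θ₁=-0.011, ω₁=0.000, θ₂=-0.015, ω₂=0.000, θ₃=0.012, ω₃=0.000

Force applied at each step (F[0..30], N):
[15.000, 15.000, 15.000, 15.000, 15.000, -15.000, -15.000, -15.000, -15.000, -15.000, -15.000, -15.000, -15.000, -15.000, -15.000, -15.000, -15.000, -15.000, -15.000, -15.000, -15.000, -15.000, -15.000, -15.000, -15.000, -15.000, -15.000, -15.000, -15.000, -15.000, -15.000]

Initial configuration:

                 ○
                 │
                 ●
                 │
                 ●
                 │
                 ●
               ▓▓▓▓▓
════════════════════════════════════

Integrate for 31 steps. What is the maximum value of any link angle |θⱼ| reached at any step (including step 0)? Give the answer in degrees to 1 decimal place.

apply F[0]=+15.000 → step 1: x=0.002, v=0.167, θ₁=-0.014, ω₁=-0.306, θ₂=-0.015, ω₂=-0.017, θ₃=0.012, ω₃=0.022
apply F[1]=+15.000 → step 2: x=0.007, v=0.335, θ₁=-0.023, ω₁=-0.620, θ₂=-0.016, ω₂=-0.028, θ₃=0.013, ω₃=0.044
apply F[2]=+15.000 → step 3: x=0.015, v=0.504, θ₁=-0.039, ω₁=-0.949, θ₂=-0.016, ω₂=-0.028, θ₃=0.014, ω₃=0.066
apply F[3]=+15.000 → step 4: x=0.027, v=0.675, θ₁=-0.061, ω₁=-1.300, θ₂=-0.017, ω₂=-0.012, θ₃=0.015, ω₃=0.088
apply F[4]=+15.000 → step 5: x=0.042, v=0.849, θ₁=-0.091, ω₁=-1.678, θ₂=-0.017, ω₂=0.023, θ₃=0.017, ω₃=0.109
apply F[5]=-15.000 → step 6: x=0.058, v=0.695, θ₁=-0.123, ω₁=-1.505, θ₂=-0.015, ω₂=0.092, θ₃=0.020, ω₃=0.135
apply F[6]=-15.000 → step 7: x=0.070, v=0.545, θ₁=-0.152, ω₁=-1.375, θ₂=-0.013, ω₂=0.194, θ₃=0.023, ω₃=0.162
apply F[7]=-15.000 → step 8: x=0.079, v=0.398, θ₁=-0.178, ω₁=-1.286, θ₂=-0.007, ω₂=0.328, θ₃=0.026, ω₃=0.188
apply F[8]=-15.000 → step 9: x=0.086, v=0.255, θ₁=-0.203, ω₁=-1.235, θ₂=0.001, ω₂=0.493, θ₃=0.030, ω₃=0.213
apply F[9]=-15.000 → step 10: x=0.090, v=0.113, θ₁=-0.228, ω₁=-1.217, θ₂=0.012, ω₂=0.690, θ₃=0.035, ω₃=0.232
apply F[10]=-15.000 → step 11: x=0.090, v=-0.026, θ₁=-0.252, ω₁=-1.229, θ₂=0.029, ω₂=0.918, θ₃=0.040, ω₃=0.244
apply F[11]=-15.000 → step 12: x=0.089, v=-0.165, θ₁=-0.277, ω₁=-1.266, θ₂=0.049, ω₂=1.175, θ₃=0.045, ω₃=0.246
apply F[12]=-15.000 → step 13: x=0.084, v=-0.303, θ₁=-0.303, ω₁=-1.319, θ₂=0.076, ω₂=1.456, θ₃=0.049, ω₃=0.237
apply F[13]=-15.000 → step 14: x=0.076, v=-0.442, θ₁=-0.330, ω₁=-1.380, θ₂=0.108, ω₂=1.757, θ₃=0.054, ω₃=0.218
apply F[14]=-15.000 → step 15: x=0.066, v=-0.581, θ₁=-0.358, ω₁=-1.439, θ₂=0.146, ω₂=2.067, θ₃=0.058, ω₃=0.191
apply F[15]=-15.000 → step 16: x=0.053, v=-0.722, θ₁=-0.387, ω₁=-1.484, θ₂=0.190, ω₂=2.379, θ₃=0.062, ω₃=0.158
apply F[16]=-15.000 → step 17: x=0.037, v=-0.865, θ₁=-0.417, ω₁=-1.507, θ₂=0.241, ω₂=2.685, θ₃=0.064, ω₃=0.126
apply F[17]=-15.000 → step 18: x=0.019, v=-1.009, θ₁=-0.447, ω₁=-1.501, θ₂=0.298, ω₂=2.980, θ₃=0.067, ω₃=0.100
apply F[18]=-15.000 → step 19: x=-0.003, v=-1.154, θ₁=-0.477, ω₁=-1.464, θ₂=0.360, ω₂=3.261, θ₃=0.068, ω₃=0.085
apply F[19]=-15.000 → step 20: x=-0.028, v=-1.300, θ₁=-0.506, ω₁=-1.393, θ₂=0.428, ω₂=3.531, θ₃=0.070, ω₃=0.087
apply F[20]=-15.000 → step 21: x=-0.055, v=-1.446, θ₁=-0.533, ω₁=-1.288, θ₂=0.501, ω₂=3.791, θ₃=0.072, ω₃=0.112
apply F[21]=-15.000 → step 22: x=-0.086, v=-1.592, θ₁=-0.557, ω₁=-1.147, θ₂=0.580, ω₂=4.045, θ₃=0.075, ω₃=0.163
apply F[22]=-15.000 → step 23: x=-0.119, v=-1.737, θ₁=-0.578, ω₁=-0.971, θ₂=0.663, ω₂=4.298, θ₃=0.079, ω₃=0.247
apply F[23]=-15.000 → step 24: x=-0.155, v=-1.881, θ₁=-0.596, ω₁=-0.757, θ₂=0.752, ω₂=4.554, θ₃=0.085, ω₃=0.367
apply F[24]=-15.000 → step 25: x=-0.194, v=-2.023, θ₁=-0.608, ω₁=-0.504, θ₂=0.845, ω₂=4.817, θ₃=0.094, ω₃=0.530
apply F[25]=-15.000 → step 26: x=-0.236, v=-2.163, θ₁=-0.616, ω₁=-0.209, θ₂=0.944, ω₂=5.090, θ₃=0.106, ω₃=0.743
apply F[26]=-15.000 → step 27: x=-0.281, v=-2.301, θ₁=-0.616, ω₁=0.132, θ₂=1.049, ω₂=5.375, θ₃=0.124, ω₃=1.012
apply F[27]=-15.000 → step 28: x=-0.328, v=-2.437, θ₁=-0.610, ω₁=0.521, θ₂=1.160, ω₂=5.672, θ₃=0.147, ω₃=1.346
apply F[28]=-15.000 → step 29: x=-0.378, v=-2.571, θ₁=-0.595, ω₁=0.963, θ₂=1.276, ω₂=5.980, θ₃=0.178, ω₃=1.753
apply F[29]=-15.000 → step 30: x=-0.431, v=-2.702, θ₁=-0.571, ω₁=1.459, θ₂=1.399, ω₂=6.292, θ₃=0.218, ω₃=2.239
apply F[30]=-15.000 → step 31: x=-0.486, v=-2.833, θ₁=-0.537, ω₁=2.009, θ₂=1.528, ω₂=6.595, θ₃=0.268, ω₃=2.807
Max |angle| over trajectory = 1.528 rad = 87.5°.

Answer: 87.5°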